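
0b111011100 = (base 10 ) 476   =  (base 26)i8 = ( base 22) LE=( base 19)161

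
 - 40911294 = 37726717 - 78638011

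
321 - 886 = -565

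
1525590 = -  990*( - 1541) 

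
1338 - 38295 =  - 36957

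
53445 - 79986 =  -26541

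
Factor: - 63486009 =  - 3^2 * 7054001^1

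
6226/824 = 3113/412 = 7.56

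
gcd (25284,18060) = 3612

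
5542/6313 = 5542/6313 = 0.88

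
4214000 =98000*43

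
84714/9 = 9412 + 2/3 = 9412.67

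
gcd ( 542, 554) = 2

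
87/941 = 87/941 = 0.09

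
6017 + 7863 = 13880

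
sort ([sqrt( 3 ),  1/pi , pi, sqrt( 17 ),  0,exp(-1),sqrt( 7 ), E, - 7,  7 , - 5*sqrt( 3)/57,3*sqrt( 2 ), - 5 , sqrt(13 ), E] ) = [ - 7, - 5, - 5*sqrt( 3) /57,0,1/pi,exp( - 1 ),sqrt( 3) , sqrt( 7),E,  E , pi,  sqrt(13 ) , sqrt( 17),3*sqrt (2 ) , 7 ]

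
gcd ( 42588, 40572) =252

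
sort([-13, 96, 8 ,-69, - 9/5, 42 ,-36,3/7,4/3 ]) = [-69, -36,-13,  -  9/5,3/7, 4/3, 8,42,96 ] 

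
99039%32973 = 120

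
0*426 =0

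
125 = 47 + 78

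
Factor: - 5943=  - 3^1*7^1*283^1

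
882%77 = 35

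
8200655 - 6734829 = 1465826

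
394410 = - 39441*( -10)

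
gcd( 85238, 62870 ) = 2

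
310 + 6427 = 6737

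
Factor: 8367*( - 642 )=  -2^1*3^2*107^1*2789^1 = -  5371614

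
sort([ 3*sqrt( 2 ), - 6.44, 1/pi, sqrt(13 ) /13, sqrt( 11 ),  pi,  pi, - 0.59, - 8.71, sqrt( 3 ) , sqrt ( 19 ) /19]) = [  -  8.71, - 6.44, - 0.59,sqrt( 19)/19, sqrt(13 ) /13, 1/pi, sqrt(3 ) , pi,pi, sqrt( 11), 3*sqrt (2) ]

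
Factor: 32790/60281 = 2^1*3^1*5^1*13^( - 1)*1093^1*4637^( - 1) 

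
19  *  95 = 1805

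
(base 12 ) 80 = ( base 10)96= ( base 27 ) 3f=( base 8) 140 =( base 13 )75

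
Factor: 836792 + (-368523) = 197^1*2377^1 = 468269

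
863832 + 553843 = 1417675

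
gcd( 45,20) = 5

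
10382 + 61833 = 72215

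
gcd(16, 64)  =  16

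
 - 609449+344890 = -264559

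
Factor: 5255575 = 5^2*13^1*103^1*157^1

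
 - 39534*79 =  - 3123186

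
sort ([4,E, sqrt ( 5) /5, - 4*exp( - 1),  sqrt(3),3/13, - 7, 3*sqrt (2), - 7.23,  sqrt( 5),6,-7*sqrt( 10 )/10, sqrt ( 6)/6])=[ - 7.23, - 7,- 7*sqrt(10 ) /10, - 4*exp( - 1 ) , 3/13, sqrt(6 ) /6, sqrt(5)/5, sqrt(3), sqrt( 5 ), E, 4,3 * sqrt( 2),6 ]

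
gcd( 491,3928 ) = 491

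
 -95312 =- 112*851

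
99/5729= 99/5729 =0.02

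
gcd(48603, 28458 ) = 51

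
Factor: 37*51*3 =3^2*17^1*37^1  =  5661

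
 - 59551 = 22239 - 81790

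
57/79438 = 57/79438 =0.00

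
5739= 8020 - 2281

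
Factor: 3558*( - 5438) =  - 19348404 = - 2^2*3^1*593^1*2719^1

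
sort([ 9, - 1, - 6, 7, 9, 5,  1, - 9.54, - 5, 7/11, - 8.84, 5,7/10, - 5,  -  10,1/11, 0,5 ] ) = [-10,-9.54,-8.84,-6, - 5, - 5, - 1,0,1/11,7/11, 7/10,1, 5, 5,5,7, 9, 9] 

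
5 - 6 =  - 1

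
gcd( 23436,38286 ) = 54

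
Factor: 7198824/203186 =3599412/101593 = 2^2 * 3^1*19^( - 1 ) * 5347^( - 1) * 299951^1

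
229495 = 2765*83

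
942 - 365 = 577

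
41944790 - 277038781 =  -235093991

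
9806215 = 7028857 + 2777358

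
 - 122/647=-122/647 =- 0.19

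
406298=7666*53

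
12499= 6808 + 5691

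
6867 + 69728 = 76595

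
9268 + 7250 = 16518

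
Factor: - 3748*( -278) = 2^3*139^1*937^1 = 1041944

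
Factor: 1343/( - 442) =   -  2^(  -  1)*13^(  -  1) * 79^1 = - 79/26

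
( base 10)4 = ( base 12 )4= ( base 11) 4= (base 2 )100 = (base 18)4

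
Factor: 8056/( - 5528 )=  - 1007/691 = - 19^1 * 53^1 *691^( - 1)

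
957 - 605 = 352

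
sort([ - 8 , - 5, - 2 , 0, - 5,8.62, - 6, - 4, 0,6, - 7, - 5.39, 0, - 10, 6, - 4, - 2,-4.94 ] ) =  [ - 10, - 8, - 7,-6, - 5.39, - 5,-5, - 4.94,- 4, - 4, - 2, - 2,0,0,0,6,6,8.62] 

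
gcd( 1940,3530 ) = 10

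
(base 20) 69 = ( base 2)10000001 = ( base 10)129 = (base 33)3u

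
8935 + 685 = 9620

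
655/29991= 655/29991 = 0.02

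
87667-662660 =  - 574993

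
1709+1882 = 3591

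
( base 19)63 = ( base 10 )117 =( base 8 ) 165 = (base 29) 41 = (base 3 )11100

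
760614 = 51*14914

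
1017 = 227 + 790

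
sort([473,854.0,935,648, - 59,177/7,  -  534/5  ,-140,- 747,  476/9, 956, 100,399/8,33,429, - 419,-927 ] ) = [-927, - 747, - 419,-140, - 534/5,-59,177/7,33,399/8,476/9, 100,429, 473,648,854.0,935,956]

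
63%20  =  3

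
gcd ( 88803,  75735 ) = 297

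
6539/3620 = 1 + 2919/3620 = 1.81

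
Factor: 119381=31^1 * 3851^1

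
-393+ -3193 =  - 3586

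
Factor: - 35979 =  - 3^1*67^1*179^1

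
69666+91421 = 161087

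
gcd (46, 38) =2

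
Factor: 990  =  2^1*3^2*5^1 *11^1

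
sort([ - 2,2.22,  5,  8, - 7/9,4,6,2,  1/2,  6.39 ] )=[ - 2, - 7/9,  1/2  ,  2, 2.22, 4,5, 6,6.39, 8]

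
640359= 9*71151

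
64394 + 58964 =123358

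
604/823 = 604/823 = 0.73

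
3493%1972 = 1521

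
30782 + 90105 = 120887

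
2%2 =0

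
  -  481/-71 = 6 + 55/71 = 6.77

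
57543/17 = 57543/17 = 3384.88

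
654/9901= 654/9901 = 0.07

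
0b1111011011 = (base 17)371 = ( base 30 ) 12R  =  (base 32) ur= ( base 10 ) 987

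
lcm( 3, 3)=3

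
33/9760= 33/9760 = 0.00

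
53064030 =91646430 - 38582400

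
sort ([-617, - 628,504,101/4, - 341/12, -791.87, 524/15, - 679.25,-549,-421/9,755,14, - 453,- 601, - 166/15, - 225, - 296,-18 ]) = [ - 791.87, -679.25,-628, - 617,  -  601, - 549, - 453 , -296, - 225,-421/9,-341/12, - 18, - 166/15,14, 101/4,524/15,504,755 ] 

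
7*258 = 1806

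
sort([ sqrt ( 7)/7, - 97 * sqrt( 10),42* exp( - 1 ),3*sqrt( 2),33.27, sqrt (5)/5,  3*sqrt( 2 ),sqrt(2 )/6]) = [ - 97*sqrt (10) , sqrt( 2 ) /6, sqrt( 7 )/7,sqrt( 5)/5, 3*sqrt (2),3*sqrt( 2),42*exp( - 1),33.27]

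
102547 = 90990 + 11557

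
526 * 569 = 299294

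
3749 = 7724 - 3975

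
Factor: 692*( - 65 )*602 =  - 27077960 = -  2^3  *  5^1*7^1 * 13^1*43^1 * 173^1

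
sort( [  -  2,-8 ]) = [ - 8, - 2 ]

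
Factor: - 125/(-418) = 2^(  -  1)*5^3* 11^( - 1 ) * 19^ ( - 1)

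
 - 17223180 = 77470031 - 94693211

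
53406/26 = 2054 + 1/13 =2054.08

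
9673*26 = 251498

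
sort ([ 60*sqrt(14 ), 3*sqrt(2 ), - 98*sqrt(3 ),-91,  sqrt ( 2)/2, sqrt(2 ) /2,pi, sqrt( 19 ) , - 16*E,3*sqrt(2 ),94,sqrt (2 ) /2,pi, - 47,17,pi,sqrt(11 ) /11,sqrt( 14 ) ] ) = [ - 98*sqrt(3), - 91, - 47, -16*E,sqrt (11 ) /11, sqrt( 2 )/2, sqrt (2)/2, sqrt ( 2)/2, pi,  pi,pi,  sqrt(14 ), 3 * sqrt( 2),3 * sqrt( 2 ), sqrt (19 ),17,94,60 * sqrt(14)]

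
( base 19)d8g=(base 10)4861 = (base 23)948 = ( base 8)11375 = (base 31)51p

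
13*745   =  9685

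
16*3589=57424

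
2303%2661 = 2303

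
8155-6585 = 1570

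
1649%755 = 139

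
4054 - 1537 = 2517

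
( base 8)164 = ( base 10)116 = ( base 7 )224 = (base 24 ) 4K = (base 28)44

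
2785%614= 329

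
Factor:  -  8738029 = -971^1*8999^1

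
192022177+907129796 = 1099151973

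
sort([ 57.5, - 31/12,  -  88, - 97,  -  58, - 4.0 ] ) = [-97, - 88,-58,  -  4.0, - 31/12,57.5]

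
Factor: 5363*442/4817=2^1*13^1*17^1 * 31^1*173^1*4817^(-1)=   2370446/4817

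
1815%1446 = 369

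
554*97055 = 53768470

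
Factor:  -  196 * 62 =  - 12152 = - 2^3*7^2*31^1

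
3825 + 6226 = 10051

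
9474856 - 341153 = 9133703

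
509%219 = 71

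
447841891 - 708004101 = - 260162210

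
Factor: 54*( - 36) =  - 1944 = - 2^3*3^5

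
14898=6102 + 8796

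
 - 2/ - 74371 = 2/74371 = 0.00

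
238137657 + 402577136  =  640714793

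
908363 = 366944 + 541419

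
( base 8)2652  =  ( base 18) 48a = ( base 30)1ia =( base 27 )1QJ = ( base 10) 1450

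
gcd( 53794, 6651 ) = 1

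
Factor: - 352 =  - 2^5  *11^1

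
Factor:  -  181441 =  - 13^1 * 17^1  *821^1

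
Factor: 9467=9467^1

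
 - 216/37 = -6 + 6/37 = -5.84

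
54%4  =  2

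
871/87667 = 871/87667 = 0.01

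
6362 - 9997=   -  3635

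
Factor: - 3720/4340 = - 2^1 * 3^1*7^( - 1) = -6/7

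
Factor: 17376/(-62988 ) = -2^3*29^( - 1)=- 8/29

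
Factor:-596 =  - 2^2 * 149^1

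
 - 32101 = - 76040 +43939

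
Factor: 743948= 2^2*185987^1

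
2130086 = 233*9142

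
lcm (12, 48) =48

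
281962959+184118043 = 466081002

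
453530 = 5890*77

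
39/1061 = 39/1061= 0.04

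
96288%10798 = 9904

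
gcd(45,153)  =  9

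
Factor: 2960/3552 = 2^( - 1)*3^( -1 )*5^1 = 5/6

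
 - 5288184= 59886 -5348070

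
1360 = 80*17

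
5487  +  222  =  5709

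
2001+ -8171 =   -  6170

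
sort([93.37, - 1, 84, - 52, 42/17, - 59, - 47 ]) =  [ - 59, - 52,-47,-1,42/17, 84, 93.37 ] 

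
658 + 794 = 1452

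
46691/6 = 7781 + 5/6 = 7781.83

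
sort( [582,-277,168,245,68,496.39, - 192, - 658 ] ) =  [ - 658, - 277, - 192, 68,168, 245,496.39,582]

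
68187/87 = 783  +  22/29 = 783.76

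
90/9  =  10 = 10.00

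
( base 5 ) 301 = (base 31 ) 2E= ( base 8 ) 114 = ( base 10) 76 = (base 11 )6A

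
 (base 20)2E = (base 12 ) 46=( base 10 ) 54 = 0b110110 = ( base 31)1N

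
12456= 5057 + 7399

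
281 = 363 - 82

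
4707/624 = 1569/208 = 7.54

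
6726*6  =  40356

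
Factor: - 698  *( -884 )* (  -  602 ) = -2^4 * 7^1*13^1* 17^1 * 43^1*349^1 = -371453264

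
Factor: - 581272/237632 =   -  2^( - 3 ) * 47^(-1 )*79^(- 1)*113^1*643^1 = - 72659/29704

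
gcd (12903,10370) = 17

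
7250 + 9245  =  16495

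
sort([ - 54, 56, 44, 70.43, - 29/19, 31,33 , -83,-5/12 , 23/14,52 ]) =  [ - 83,  -  54 ,-29/19, - 5/12 , 23/14, 31, 33 , 44,52,56,70.43 ]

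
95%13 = 4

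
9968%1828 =828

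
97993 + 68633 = 166626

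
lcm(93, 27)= 837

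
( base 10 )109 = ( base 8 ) 155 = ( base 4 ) 1231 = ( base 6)301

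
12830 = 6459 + 6371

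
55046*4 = 220184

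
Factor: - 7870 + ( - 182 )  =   - 2^2*3^1*11^1*61^1 = -8052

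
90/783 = 10/87 =0.11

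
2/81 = 2/81 = 0.02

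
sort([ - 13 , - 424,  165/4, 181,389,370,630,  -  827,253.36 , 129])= [ - 827, - 424,-13, 165/4,  129, 181, 253.36,370,389,  630]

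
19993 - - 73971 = 93964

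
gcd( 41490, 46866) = 6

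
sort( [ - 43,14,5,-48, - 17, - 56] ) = [-56,-48 ,-43 ,-17,5, 14]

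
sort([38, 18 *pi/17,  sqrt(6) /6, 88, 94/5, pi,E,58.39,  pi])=[ sqrt(6) /6,E, pi,  pi, 18 * pi/17  ,  94/5, 38, 58.39, 88 ] 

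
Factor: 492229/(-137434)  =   - 2^( - 1 ) * 11^( - 1 )*277^1*1777^1*6247^( - 1)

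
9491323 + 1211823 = 10703146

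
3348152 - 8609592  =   - 5261440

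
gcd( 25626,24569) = 1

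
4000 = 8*500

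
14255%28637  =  14255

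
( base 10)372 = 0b101110100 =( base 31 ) c0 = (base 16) 174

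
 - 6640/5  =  -1328 = - 1328.00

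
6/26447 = 6/26447= 0.00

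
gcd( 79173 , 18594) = 9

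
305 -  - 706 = 1011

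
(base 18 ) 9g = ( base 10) 178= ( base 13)109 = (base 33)5d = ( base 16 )B2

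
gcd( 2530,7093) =1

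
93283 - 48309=44974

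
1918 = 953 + 965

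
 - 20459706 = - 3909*5234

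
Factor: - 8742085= - 5^1*11^1 * 53^1*2999^1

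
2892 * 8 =23136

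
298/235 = 298/235 =1.27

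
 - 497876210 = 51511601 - 549387811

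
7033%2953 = 1127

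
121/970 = 121/970 = 0.12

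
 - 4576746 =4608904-9185650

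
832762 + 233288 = 1066050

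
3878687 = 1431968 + 2446719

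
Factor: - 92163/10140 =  - 2^( - 2)*5^(-1)*13^(-2 )*31^1*991^1 = - 30721/3380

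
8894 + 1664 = 10558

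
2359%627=478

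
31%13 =5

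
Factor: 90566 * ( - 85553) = -2^1*7^1*13^1*6469^1 * 6581^1=- 7748192998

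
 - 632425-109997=-742422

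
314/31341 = 314/31341 = 0.01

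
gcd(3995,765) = 85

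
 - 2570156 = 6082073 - 8652229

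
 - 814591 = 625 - 815216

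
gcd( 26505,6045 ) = 465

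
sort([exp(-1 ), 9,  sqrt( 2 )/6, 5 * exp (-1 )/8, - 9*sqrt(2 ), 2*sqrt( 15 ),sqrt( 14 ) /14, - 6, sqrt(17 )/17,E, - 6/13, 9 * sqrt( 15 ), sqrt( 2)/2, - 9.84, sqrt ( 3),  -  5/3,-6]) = [ - 9 * sqrt( 2),-9.84,-6, - 6,  -  5/3, - 6/13, 5*exp(  -  1)/8, sqrt( 2) /6, sqrt ( 17)/17 , sqrt( 14 ) /14,exp( - 1 ), sqrt( 2 )/2, sqrt( 3 ),E,2*sqrt( 15 ),9,9*sqrt( 15) ] 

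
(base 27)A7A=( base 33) 6sv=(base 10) 7489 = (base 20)IE9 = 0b1110101000001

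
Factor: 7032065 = 5^1 * 29^1*48497^1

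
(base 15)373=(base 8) 1417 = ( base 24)18F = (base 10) 783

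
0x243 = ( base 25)N4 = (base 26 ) m7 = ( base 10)579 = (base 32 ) I3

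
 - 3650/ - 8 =1825/4 =456.25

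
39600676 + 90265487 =129866163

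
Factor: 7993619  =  47^1*53^1*3209^1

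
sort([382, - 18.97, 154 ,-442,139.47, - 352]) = [ - 442, -352, - 18.97,139.47,154,382]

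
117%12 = 9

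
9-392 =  - 383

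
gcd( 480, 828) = 12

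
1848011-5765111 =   -  3917100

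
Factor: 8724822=2^1*3^1*37^1*39301^1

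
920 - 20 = 900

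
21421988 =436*49133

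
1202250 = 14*85875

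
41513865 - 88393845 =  - 46879980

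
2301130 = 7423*310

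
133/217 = 19/31 = 0.61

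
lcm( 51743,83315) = 4915585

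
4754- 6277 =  - 1523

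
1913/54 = 35 +23/54 = 35.43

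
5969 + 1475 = 7444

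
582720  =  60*9712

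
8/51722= 4/25861 = 0.00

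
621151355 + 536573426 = 1157724781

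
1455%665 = 125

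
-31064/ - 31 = 31064/31 = 1002.06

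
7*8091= 56637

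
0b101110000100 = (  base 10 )2948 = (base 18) 91E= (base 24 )52k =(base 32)2S4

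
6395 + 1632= 8027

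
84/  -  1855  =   - 12/265=- 0.05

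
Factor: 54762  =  2^1*3^1*9127^1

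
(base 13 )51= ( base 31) 24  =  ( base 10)66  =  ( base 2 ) 1000010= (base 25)2g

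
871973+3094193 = 3966166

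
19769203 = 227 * 87089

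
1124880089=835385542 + 289494547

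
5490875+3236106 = 8726981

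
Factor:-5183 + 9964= 4781 = 7^1  *  683^1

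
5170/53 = 97+29/53 = 97.55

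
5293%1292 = 125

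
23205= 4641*5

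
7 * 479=3353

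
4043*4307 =17413201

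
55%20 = 15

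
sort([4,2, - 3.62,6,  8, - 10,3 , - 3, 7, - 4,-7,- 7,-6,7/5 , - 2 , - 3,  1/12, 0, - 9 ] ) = [  -  10,  -  9 , - 7,-7, - 6, - 4,- 3.62, - 3, - 3 , - 2,0,1/12,  7/5, 2, 3, 4 , 6, 7,8 ] 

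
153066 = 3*51022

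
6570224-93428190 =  - 86857966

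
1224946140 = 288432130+936514010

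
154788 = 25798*6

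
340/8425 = 68/1685 = 0.04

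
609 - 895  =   -286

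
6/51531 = 2/17177= 0.00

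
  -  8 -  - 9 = 1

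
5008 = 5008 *1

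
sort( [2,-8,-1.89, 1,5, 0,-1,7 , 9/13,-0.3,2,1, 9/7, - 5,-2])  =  [-8 ,-5 ,-2,-1.89, - 1, - 0.3, 0,9/13, 1,  1,9/7,2, 2,5 , 7 ] 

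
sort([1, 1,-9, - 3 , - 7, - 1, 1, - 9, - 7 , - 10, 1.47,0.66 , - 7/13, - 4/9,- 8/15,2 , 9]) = [ - 10, - 9, -9, - 7,-7,-3,  -  1, - 7/13, -8/15, - 4/9,0.66,  1 , 1, 1,  1.47,2, 9 ] 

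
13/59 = 13/59  =  0.22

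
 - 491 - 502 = -993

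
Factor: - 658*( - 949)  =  624442 = 2^1 * 7^1*13^1*47^1*73^1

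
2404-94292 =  - 91888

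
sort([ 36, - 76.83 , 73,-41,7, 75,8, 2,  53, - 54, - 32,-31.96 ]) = [ - 76.83, - 54, - 41, - 32, - 31.96,2,7, 8,36,53,73, 75] 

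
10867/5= 10867/5  =  2173.40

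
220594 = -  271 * (-814) 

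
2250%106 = 24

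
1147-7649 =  - 6502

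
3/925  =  3/925 = 0.00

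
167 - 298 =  - 131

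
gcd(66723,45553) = 1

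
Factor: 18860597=7^1*19^1*109^1*1301^1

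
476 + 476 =952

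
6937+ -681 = 6256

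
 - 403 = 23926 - 24329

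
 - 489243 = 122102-611345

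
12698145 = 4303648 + 8394497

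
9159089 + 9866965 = 19026054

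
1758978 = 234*7517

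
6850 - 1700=5150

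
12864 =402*32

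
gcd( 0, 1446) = 1446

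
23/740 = 23/740 = 0.03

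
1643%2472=1643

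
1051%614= 437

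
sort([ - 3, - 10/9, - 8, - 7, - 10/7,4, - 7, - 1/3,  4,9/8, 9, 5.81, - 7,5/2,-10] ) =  [ -10,-8, - 7 , - 7, - 7 , - 3, - 10/7, - 10/9,- 1/3, 9/8,5/2, 4,  4, 5.81, 9]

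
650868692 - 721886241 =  - 71017549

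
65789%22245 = 21299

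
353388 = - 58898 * ( -6) 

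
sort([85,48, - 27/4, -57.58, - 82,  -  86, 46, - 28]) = [ - 86, - 82,-57.58,-28,-27/4 , 46 , 48,85 ] 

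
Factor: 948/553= 12/7 = 2^2 * 3^1*7^( - 1 )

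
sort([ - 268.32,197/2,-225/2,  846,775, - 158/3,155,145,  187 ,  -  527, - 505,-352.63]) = [ -527, - 505, - 352.63,-268.32,  -  225/2, -158/3,197/2,145, 155,187,775,846 ]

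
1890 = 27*70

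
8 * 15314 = 122512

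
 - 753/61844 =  - 1 + 61091/61844 = - 0.01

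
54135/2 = 54135/2=27067.50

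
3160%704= 344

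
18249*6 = 109494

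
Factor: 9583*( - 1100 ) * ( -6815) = 2^2*5^3*7^1 * 11^1*29^1*37^2 *47^1=71838959500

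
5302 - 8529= - 3227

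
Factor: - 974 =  - 2^1 * 487^1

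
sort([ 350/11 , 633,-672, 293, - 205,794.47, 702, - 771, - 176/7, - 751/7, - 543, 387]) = [ - 771  ,- 672, - 543,  -  205, - 751/7,  -  176/7,350/11,293, 387, 633, 702,794.47]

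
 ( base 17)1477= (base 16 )1833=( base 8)14063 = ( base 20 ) F9F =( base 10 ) 6195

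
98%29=11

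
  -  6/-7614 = 1/1269 = 0.00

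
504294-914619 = -410325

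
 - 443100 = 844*( - 525)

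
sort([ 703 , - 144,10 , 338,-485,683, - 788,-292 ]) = [ - 788,  -  485, - 292,-144,  10 , 338,683,703] 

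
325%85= 70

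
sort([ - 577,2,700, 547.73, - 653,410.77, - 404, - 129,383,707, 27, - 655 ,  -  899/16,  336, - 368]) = [ - 655, - 653, - 577, - 404, - 368, - 129, - 899/16,2, 27, 336,383,410.77, 547.73,700, 707]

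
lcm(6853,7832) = 54824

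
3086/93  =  33 + 17/93=33.18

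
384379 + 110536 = 494915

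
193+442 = 635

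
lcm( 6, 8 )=24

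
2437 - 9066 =-6629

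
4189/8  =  4189/8 = 523.62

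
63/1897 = 9/271 = 0.03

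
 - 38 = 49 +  - 87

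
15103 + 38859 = 53962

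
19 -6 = 13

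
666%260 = 146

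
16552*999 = 16535448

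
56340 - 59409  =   - 3069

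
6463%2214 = 2035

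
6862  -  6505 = 357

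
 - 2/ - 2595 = 2/2595 = 0.00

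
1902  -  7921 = -6019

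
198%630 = 198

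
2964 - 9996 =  - 7032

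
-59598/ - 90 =662+1/5 = 662.20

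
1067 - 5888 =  - 4821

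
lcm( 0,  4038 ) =0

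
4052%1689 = 674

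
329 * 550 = 180950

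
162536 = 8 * 20317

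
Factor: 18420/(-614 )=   - 2^1*3^1 * 5^1 = -30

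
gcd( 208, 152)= 8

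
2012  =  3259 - 1247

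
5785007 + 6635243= 12420250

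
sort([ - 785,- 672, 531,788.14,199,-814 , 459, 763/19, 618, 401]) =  [- 814,-785,-672,763/19, 199, 401, 459, 531 , 618,788.14]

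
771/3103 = 771/3103 = 0.25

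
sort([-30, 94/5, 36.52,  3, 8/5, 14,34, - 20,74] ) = [ - 30, - 20, 8/5 , 3, 14,94/5, 34,  36.52, 74] 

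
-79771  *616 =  - 49138936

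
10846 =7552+3294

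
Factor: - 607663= - 7^1*47^1*1847^1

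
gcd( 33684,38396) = 4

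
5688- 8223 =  - 2535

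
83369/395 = 211 + 24/395 = 211.06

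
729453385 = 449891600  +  279561785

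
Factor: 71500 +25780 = 97280 = 2^10*5^1*19^1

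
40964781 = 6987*5863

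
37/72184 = 37/72184 = 0.00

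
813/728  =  813/728  =  1.12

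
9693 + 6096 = 15789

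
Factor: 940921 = 940921^1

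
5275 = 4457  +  818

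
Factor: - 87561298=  - 2^1 * 11^1*31^1*128389^1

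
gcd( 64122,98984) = 2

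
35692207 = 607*58801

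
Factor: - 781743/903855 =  -5^(  -  1)*60257^( - 1)*260581^1=-260581/301285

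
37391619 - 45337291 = -7945672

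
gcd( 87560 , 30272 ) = 88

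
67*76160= 5102720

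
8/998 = 4/499 = 0.01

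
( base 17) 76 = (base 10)125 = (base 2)1111101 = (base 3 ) 11122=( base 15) 85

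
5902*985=5813470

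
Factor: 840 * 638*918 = 2^5 * 3^4*5^1*7^1*11^1 * 17^1*29^1  =  491974560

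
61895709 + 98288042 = 160183751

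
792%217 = 141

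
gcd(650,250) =50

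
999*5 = 4995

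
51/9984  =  17/3328= 0.01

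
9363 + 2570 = 11933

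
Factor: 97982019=3^2*101^1 *107791^1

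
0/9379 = 0 = 0.00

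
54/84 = 9/14 = 0.64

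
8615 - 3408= 5207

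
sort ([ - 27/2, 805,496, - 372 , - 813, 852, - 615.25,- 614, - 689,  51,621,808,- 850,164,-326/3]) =[ -850  ,-813,-689,- 615.25,-614,-372,-326/3, -27/2, 51,164 , 496, 621,805,808,852 ]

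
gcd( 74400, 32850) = 150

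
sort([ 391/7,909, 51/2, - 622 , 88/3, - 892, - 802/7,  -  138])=[-892, - 622 , - 138, - 802/7,51/2, 88/3,391/7,909 ] 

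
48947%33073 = 15874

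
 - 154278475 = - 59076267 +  - 95202208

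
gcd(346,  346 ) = 346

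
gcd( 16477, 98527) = 1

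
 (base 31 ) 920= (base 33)7WW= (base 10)8711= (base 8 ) 21007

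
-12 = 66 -78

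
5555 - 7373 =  - 1818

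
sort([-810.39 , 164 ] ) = [-810.39, 164 ]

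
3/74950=3/74950 = 0.00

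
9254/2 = 4627 = 4627.00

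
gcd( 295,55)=5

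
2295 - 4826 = -2531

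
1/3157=1/3157 = 0.00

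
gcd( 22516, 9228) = 4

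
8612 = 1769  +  6843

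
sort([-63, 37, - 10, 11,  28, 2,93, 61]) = [ - 63,-10, 2, 11,28,37, 61,93 ] 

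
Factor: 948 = 2^2*3^1 * 79^1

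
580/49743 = 580/49743 = 0.01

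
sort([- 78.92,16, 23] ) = [ - 78.92 , 16,23 ] 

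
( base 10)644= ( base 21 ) 19E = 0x284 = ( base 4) 22010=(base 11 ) 536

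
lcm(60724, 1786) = 60724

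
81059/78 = 81059/78 = 1039.22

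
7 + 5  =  12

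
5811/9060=1937/3020 = 0.64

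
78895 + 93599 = 172494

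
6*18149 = 108894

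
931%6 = 1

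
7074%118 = 112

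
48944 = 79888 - 30944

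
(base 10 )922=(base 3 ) 1021011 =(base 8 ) 1632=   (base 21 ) 21J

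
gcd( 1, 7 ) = 1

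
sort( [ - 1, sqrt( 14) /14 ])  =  [ - 1,sqrt(14 )/14 ]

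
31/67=31/67 = 0.46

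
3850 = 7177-3327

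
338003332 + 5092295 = 343095627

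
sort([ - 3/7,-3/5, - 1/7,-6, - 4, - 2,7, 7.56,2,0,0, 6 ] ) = [-6, - 4 , - 2,  -  3/5,-3/7 , - 1/7,0,0, 2, 6,7,7.56 ]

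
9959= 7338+2621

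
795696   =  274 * 2904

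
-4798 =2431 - 7229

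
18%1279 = 18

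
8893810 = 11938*745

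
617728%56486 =52868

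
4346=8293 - 3947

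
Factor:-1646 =- 2^1*823^1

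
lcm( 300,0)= 0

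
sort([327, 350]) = [ 327 , 350]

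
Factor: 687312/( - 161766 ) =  - 888/209=- 2^3 * 3^1*11^( - 1 )*19^( - 1)*37^1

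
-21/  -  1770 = 7/590 = 0.01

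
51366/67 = 51366/67=766.66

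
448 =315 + 133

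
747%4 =3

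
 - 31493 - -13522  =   - 17971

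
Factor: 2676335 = 5^1*83^1*6449^1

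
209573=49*4277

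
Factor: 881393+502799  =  1384192 =2^8 * 5407^1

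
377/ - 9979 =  - 1 + 9602/9979 = - 0.04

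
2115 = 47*45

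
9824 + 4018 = 13842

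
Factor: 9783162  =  2^1*3^2*543509^1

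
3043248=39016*78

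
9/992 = 9/992  =  0.01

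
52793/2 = 26396 + 1/2 = 26396.50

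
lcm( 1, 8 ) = 8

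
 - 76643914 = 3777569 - 80421483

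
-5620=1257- 6877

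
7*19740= 138180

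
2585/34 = 2585/34 = 76.03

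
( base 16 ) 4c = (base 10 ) 76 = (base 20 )3g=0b1001100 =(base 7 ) 136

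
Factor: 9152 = 2^6*11^1 * 13^1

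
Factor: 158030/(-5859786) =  - 3^ (-1)*5^1* 53^ ( - 1 )  *  15803^1*18427^( - 1 ) = - 79015/2929893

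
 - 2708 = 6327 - 9035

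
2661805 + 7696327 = 10358132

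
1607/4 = 401+3/4= 401.75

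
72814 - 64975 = 7839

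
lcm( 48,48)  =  48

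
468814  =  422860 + 45954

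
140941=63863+77078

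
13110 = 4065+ 9045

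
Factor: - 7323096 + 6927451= - 5^1*53^1*1493^1 = - 395645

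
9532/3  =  9532/3= 3177.33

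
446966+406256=853222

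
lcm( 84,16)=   336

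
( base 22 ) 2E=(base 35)1n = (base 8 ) 72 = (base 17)37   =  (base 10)58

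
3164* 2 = 6328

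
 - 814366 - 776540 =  - 1590906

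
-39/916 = -39/916= -0.04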